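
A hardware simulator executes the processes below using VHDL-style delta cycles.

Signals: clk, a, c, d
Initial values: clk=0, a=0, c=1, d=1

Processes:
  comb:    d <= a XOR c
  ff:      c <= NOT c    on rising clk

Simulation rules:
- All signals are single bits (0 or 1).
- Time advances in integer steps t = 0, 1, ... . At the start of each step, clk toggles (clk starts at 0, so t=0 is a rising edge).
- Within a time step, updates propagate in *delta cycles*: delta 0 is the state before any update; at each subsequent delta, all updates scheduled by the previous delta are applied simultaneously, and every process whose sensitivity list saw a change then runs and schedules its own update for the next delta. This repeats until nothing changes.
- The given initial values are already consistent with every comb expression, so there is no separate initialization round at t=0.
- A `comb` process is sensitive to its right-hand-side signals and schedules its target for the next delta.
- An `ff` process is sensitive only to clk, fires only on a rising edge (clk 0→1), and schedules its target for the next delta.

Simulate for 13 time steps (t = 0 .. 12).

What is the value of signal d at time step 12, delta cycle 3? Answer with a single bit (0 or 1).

t0.Δ0 c=1 d=1 clk=0 a=0
t0.Δ1 c=1 d=1 clk=1 a=0
t0.Δ2 c=0 d=1 clk=1 a=0
t0.Δ3 c=0 d=0 clk=1 a=0
t1.Δ0 c=0 d=0 clk=1 a=0
t1.Δ1 c=0 d=0 clk=0 a=0
t2.Δ0 c=0 d=0 clk=0 a=0
t2.Δ1 c=0 d=0 clk=1 a=0
t2.Δ2 c=1 d=0 clk=1 a=0
t2.Δ3 c=1 d=1 clk=1 a=0
t3.Δ0 c=1 d=1 clk=1 a=0
t3.Δ1 c=1 d=1 clk=0 a=0
t4.Δ0 c=1 d=1 clk=0 a=0
t4.Δ1 c=1 d=1 clk=1 a=0
t4.Δ2 c=0 d=1 clk=1 a=0
t4.Δ3 c=0 d=0 clk=1 a=0
t5.Δ0 c=0 d=0 clk=1 a=0
t5.Δ1 c=0 d=0 clk=0 a=0
t6.Δ0 c=0 d=0 clk=0 a=0
t6.Δ1 c=0 d=0 clk=1 a=0
t6.Δ2 c=1 d=0 clk=1 a=0
t6.Δ3 c=1 d=1 clk=1 a=0
t7.Δ0 c=1 d=1 clk=1 a=0
t7.Δ1 c=1 d=1 clk=0 a=0
t8.Δ0 c=1 d=1 clk=0 a=0
t8.Δ1 c=1 d=1 clk=1 a=0
t8.Δ2 c=0 d=1 clk=1 a=0
t8.Δ3 c=0 d=0 clk=1 a=0
t9.Δ0 c=0 d=0 clk=1 a=0
t9.Δ1 c=0 d=0 clk=0 a=0
t10.Δ0 c=0 d=0 clk=0 a=0
t10.Δ1 c=0 d=0 clk=1 a=0
t10.Δ2 c=1 d=0 clk=1 a=0
t10.Δ3 c=1 d=1 clk=1 a=0
t11.Δ0 c=1 d=1 clk=1 a=0
t11.Δ1 c=1 d=1 clk=0 a=0
t12.Δ0 c=1 d=1 clk=0 a=0
t12.Δ1 c=1 d=1 clk=1 a=0
t12.Δ2 c=0 d=1 clk=1 a=0
t12.Δ3 c=0 d=0 clk=1 a=0

0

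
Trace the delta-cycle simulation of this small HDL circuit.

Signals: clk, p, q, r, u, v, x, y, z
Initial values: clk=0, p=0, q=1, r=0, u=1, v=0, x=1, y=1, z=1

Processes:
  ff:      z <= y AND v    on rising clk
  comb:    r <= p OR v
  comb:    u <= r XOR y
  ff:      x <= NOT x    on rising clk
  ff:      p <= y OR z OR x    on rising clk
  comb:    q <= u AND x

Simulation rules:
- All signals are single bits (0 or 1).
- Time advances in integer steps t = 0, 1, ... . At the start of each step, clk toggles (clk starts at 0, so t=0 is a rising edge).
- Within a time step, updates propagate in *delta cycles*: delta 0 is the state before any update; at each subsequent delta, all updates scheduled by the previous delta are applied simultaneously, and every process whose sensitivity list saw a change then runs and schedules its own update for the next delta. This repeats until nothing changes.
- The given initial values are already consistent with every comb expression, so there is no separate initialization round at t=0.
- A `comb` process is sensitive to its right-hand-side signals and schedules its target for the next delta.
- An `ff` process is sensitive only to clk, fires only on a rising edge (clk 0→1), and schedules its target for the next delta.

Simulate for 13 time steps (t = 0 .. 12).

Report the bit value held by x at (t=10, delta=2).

t0.Δ0 clk=0 v=0 z=1 y=1 x=1 u=1 r=0 p=0 q=1
t0.Δ1 clk=1 v=0 z=1 y=1 x=1 u=1 r=0 p=0 q=1
t0.Δ2 clk=1 v=0 z=0 y=1 x=0 u=1 r=0 p=1 q=1
t0.Δ3 clk=1 v=0 z=0 y=1 x=0 u=1 r=1 p=1 q=0
t0.Δ4 clk=1 v=0 z=0 y=1 x=0 u=0 r=1 p=1 q=0
t1.Δ0 clk=1 v=0 z=0 y=1 x=0 u=0 r=1 p=1 q=0
t1.Δ1 clk=0 v=0 z=0 y=1 x=0 u=0 r=1 p=1 q=0
t2.Δ0 clk=0 v=0 z=0 y=1 x=0 u=0 r=1 p=1 q=0
t2.Δ1 clk=1 v=0 z=0 y=1 x=0 u=0 r=1 p=1 q=0
t2.Δ2 clk=1 v=0 z=0 y=1 x=1 u=0 r=1 p=1 q=0
t3.Δ0 clk=1 v=0 z=0 y=1 x=1 u=0 r=1 p=1 q=0
t3.Δ1 clk=0 v=0 z=0 y=1 x=1 u=0 r=1 p=1 q=0
t4.Δ0 clk=0 v=0 z=0 y=1 x=1 u=0 r=1 p=1 q=0
t4.Δ1 clk=1 v=0 z=0 y=1 x=1 u=0 r=1 p=1 q=0
t4.Δ2 clk=1 v=0 z=0 y=1 x=0 u=0 r=1 p=1 q=0
t5.Δ0 clk=1 v=0 z=0 y=1 x=0 u=0 r=1 p=1 q=0
t5.Δ1 clk=0 v=0 z=0 y=1 x=0 u=0 r=1 p=1 q=0
t6.Δ0 clk=0 v=0 z=0 y=1 x=0 u=0 r=1 p=1 q=0
t6.Δ1 clk=1 v=0 z=0 y=1 x=0 u=0 r=1 p=1 q=0
t6.Δ2 clk=1 v=0 z=0 y=1 x=1 u=0 r=1 p=1 q=0
t7.Δ0 clk=1 v=0 z=0 y=1 x=1 u=0 r=1 p=1 q=0
t7.Δ1 clk=0 v=0 z=0 y=1 x=1 u=0 r=1 p=1 q=0
t8.Δ0 clk=0 v=0 z=0 y=1 x=1 u=0 r=1 p=1 q=0
t8.Δ1 clk=1 v=0 z=0 y=1 x=1 u=0 r=1 p=1 q=0
t8.Δ2 clk=1 v=0 z=0 y=1 x=0 u=0 r=1 p=1 q=0
t9.Δ0 clk=1 v=0 z=0 y=1 x=0 u=0 r=1 p=1 q=0
t9.Δ1 clk=0 v=0 z=0 y=1 x=0 u=0 r=1 p=1 q=0
t10.Δ0 clk=0 v=0 z=0 y=1 x=0 u=0 r=1 p=1 q=0
t10.Δ1 clk=1 v=0 z=0 y=1 x=0 u=0 r=1 p=1 q=0
t10.Δ2 clk=1 v=0 z=0 y=1 x=1 u=0 r=1 p=1 q=0
t11.Δ0 clk=1 v=0 z=0 y=1 x=1 u=0 r=1 p=1 q=0
t11.Δ1 clk=0 v=0 z=0 y=1 x=1 u=0 r=1 p=1 q=0
t12.Δ0 clk=0 v=0 z=0 y=1 x=1 u=0 r=1 p=1 q=0
t12.Δ1 clk=1 v=0 z=0 y=1 x=1 u=0 r=1 p=1 q=0
t12.Δ2 clk=1 v=0 z=0 y=1 x=0 u=0 r=1 p=1 q=0

1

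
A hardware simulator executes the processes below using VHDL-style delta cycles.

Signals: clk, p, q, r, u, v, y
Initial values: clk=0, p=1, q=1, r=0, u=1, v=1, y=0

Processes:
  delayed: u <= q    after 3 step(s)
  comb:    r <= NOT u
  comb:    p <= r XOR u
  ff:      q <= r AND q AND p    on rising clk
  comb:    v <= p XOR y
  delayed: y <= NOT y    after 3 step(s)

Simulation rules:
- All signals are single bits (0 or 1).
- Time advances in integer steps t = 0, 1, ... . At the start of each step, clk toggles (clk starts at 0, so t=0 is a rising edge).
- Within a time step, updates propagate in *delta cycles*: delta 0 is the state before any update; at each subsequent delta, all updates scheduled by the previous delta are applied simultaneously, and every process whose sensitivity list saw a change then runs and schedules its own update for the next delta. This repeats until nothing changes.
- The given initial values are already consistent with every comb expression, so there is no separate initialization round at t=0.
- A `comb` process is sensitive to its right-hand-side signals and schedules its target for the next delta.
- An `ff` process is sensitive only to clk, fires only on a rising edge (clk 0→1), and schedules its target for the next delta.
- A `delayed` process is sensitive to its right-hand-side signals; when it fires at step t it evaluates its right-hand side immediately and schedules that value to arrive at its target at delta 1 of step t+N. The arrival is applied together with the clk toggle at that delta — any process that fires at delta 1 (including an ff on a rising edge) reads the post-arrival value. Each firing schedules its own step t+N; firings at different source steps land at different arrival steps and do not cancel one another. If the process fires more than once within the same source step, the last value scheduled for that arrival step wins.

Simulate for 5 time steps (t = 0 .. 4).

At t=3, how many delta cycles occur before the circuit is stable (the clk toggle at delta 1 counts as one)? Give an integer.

t=0 Δ0: r=0 v=1 clk=0 p=1 u=1 q=1 y=0
  Δ1: clk:0→1
  Δ2: q:1→0
  (2Δ to stable)
t=1 Δ0: r=0 v=1 clk=1 p=1 u=1 q=0 y=0
  Δ1: clk:1→0
  (1Δ to stable)
t=2 Δ0: r=0 v=1 clk=0 p=1 u=1 q=0 y=0
  Δ1: clk:0→1
  (1Δ to stable)
t=3 Δ0: r=0 v=1 clk=1 p=1 u=1 q=0 y=0
  Δ1: clk:1→0, u:1→0
  Δ2: r:0→1, p:1→0
  Δ3: v:1→0, p:0→1
  Δ4: v:0→1
  (4Δ to stable)
t=4 Δ0: r=1 v=1 clk=0 p=1 u=0 q=0 y=0
  Δ1: clk:0→1
  (1Δ to stable)

4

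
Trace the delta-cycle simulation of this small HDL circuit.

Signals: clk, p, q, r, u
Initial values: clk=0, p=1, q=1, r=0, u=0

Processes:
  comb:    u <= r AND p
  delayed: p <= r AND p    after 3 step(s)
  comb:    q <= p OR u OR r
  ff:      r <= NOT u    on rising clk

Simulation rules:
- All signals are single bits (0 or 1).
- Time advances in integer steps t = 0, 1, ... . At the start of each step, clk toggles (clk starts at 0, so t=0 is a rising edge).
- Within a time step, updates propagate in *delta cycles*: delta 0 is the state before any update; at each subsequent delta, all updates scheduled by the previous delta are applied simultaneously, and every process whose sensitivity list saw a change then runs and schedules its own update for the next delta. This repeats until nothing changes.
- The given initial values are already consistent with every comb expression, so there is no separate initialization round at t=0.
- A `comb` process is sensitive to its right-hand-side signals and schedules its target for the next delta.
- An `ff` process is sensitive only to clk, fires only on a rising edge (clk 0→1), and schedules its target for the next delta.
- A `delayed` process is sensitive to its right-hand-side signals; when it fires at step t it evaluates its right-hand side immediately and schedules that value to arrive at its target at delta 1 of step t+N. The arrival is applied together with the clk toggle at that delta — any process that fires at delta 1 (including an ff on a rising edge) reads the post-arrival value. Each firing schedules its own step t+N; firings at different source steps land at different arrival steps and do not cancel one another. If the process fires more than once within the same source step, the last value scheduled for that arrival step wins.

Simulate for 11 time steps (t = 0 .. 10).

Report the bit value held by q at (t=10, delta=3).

t0.Δ0 q=1 clk=0 r=0 u=0 p=1
t0.Δ1 q=1 clk=1 r=0 u=0 p=1
t0.Δ2 q=1 clk=1 r=1 u=0 p=1
t0.Δ3 q=1 clk=1 r=1 u=1 p=1
t1.Δ0 q=1 clk=1 r=1 u=1 p=1
t1.Δ1 q=1 clk=0 r=1 u=1 p=1
t2.Δ0 q=1 clk=0 r=1 u=1 p=1
t2.Δ1 q=1 clk=1 r=1 u=1 p=1
t2.Δ2 q=1 clk=1 r=0 u=1 p=1
t2.Δ3 q=1 clk=1 r=0 u=0 p=1
t3.Δ0 q=1 clk=1 r=0 u=0 p=1
t3.Δ1 q=1 clk=0 r=0 u=0 p=1
t4.Δ0 q=1 clk=0 r=0 u=0 p=1
t4.Δ1 q=1 clk=1 r=0 u=0 p=1
t4.Δ2 q=1 clk=1 r=1 u=0 p=1
t4.Δ3 q=1 clk=1 r=1 u=1 p=1
t5.Δ0 q=1 clk=1 r=1 u=1 p=1
t5.Δ1 q=1 clk=0 r=1 u=1 p=0
t5.Δ2 q=1 clk=0 r=1 u=0 p=0
t6.Δ0 q=1 clk=0 r=1 u=0 p=0
t6.Δ1 q=1 clk=1 r=1 u=0 p=0
t7.Δ0 q=1 clk=1 r=1 u=0 p=0
t7.Δ1 q=1 clk=0 r=1 u=0 p=1
t7.Δ2 q=1 clk=0 r=1 u=1 p=1
t8.Δ0 q=1 clk=0 r=1 u=1 p=1
t8.Δ1 q=1 clk=1 r=1 u=1 p=0
t8.Δ2 q=1 clk=1 r=0 u=0 p=0
t8.Δ3 q=0 clk=1 r=0 u=0 p=0
t9.Δ0 q=0 clk=1 r=0 u=0 p=0
t9.Δ1 q=0 clk=0 r=0 u=0 p=0
t10.Δ0 q=0 clk=0 r=0 u=0 p=0
t10.Δ1 q=0 clk=1 r=0 u=0 p=1
t10.Δ2 q=1 clk=1 r=1 u=0 p=1
t10.Δ3 q=1 clk=1 r=1 u=1 p=1

1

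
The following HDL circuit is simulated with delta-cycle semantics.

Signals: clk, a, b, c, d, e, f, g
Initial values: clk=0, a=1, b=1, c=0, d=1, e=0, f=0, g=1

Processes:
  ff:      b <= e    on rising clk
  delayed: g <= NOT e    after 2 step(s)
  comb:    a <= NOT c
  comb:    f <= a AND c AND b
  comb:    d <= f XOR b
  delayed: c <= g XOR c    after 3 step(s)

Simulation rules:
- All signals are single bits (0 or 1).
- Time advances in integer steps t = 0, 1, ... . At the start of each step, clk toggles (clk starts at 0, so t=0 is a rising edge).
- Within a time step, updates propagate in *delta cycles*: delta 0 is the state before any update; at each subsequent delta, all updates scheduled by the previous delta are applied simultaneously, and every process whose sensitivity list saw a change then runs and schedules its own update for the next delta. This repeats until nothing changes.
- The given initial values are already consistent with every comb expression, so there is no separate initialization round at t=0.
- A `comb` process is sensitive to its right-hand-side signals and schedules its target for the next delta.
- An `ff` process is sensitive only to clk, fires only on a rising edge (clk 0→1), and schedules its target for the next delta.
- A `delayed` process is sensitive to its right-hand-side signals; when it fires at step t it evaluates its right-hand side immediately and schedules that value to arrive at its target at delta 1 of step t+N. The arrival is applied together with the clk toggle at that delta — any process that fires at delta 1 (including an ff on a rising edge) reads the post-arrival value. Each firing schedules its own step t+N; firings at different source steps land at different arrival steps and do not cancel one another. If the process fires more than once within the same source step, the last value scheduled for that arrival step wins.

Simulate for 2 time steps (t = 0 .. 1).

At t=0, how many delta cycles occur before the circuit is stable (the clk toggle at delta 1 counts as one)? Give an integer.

3

t=0 Δ0: f=0 c=0 clk=0 e=0 g=1 d=1 a=1 b=1
  Δ1: clk:0→1
  Δ2: b:1→0
  Δ3: d:1→0
  (3Δ to stable)
t=1 Δ0: f=0 c=0 clk=1 e=0 g=1 d=0 a=1 b=0
  Δ1: clk:1→0
  (1Δ to stable)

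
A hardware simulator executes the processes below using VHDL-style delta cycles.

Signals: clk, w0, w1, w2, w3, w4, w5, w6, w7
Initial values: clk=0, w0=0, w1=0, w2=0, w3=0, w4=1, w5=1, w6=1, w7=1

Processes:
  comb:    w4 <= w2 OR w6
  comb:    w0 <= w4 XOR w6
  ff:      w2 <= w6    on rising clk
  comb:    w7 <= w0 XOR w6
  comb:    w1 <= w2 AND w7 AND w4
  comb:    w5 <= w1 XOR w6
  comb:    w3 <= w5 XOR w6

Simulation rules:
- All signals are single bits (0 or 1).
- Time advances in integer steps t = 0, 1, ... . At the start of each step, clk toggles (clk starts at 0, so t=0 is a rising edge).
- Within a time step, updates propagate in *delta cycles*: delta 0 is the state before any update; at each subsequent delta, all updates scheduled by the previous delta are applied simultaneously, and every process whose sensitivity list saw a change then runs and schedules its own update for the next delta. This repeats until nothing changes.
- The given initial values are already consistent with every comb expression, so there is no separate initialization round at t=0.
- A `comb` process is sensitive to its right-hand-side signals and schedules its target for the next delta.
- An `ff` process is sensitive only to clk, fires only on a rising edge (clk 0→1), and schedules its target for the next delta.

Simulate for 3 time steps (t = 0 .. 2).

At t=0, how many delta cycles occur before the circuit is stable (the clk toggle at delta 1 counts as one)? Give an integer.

5

[bits: w7,w3,w6,w1,w2,clk,w5,w4,w0]
t=0: Δ0=101000110 Δ1=101001110 Δ2=101011110 Δ3=101111110 Δ4=101111010 Δ5=111111010 | 5Δ
t=1: Δ0=111111010 Δ1=111110010 | 1Δ
t=2: Δ0=111110010 Δ1=111111010 | 1Δ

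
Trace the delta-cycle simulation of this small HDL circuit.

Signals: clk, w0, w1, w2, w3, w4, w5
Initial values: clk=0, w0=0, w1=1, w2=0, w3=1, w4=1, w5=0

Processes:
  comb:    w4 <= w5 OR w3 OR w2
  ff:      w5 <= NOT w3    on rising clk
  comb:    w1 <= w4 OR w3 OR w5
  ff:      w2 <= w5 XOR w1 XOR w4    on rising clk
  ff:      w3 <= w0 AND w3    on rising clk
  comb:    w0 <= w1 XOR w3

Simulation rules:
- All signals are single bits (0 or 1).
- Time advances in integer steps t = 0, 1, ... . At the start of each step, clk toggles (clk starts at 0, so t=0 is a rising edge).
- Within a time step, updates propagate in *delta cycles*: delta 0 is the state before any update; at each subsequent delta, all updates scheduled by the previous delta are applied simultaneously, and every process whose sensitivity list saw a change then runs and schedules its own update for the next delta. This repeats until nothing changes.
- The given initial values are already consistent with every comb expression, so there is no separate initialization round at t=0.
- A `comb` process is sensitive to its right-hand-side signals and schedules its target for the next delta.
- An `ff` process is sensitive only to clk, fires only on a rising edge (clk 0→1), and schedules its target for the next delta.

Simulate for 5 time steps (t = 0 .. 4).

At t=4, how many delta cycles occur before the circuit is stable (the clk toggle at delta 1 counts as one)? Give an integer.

t=0 Δ0: w2=0 w3=1 w4=1 clk=0 w1=1 w5=0 w0=0
  Δ1: clk:0→1
  Δ2: w3:1→0
  Δ3: w4:1→0, w0:0→1
  Δ4: w1:1→0
  Δ5: w0:1→0
  (5Δ to stable)
t=1 Δ0: w2=0 w3=0 w4=0 clk=1 w1=0 w5=0 w0=0
  Δ1: clk:1→0
  (1Δ to stable)
t=2 Δ0: w2=0 w3=0 w4=0 clk=0 w1=0 w5=0 w0=0
  Δ1: clk:0→1
  Δ2: w5:0→1
  Δ3: w4:0→1, w1:0→1
  Δ4: w0:0→1
  (4Δ to stable)
t=3 Δ0: w2=0 w3=0 w4=1 clk=1 w1=1 w5=1 w0=1
  Δ1: clk:1→0
  (1Δ to stable)
t=4 Δ0: w2=0 w3=0 w4=1 clk=0 w1=1 w5=1 w0=1
  Δ1: clk:0→1
  Δ2: w2:0→1
  (2Δ to stable)

2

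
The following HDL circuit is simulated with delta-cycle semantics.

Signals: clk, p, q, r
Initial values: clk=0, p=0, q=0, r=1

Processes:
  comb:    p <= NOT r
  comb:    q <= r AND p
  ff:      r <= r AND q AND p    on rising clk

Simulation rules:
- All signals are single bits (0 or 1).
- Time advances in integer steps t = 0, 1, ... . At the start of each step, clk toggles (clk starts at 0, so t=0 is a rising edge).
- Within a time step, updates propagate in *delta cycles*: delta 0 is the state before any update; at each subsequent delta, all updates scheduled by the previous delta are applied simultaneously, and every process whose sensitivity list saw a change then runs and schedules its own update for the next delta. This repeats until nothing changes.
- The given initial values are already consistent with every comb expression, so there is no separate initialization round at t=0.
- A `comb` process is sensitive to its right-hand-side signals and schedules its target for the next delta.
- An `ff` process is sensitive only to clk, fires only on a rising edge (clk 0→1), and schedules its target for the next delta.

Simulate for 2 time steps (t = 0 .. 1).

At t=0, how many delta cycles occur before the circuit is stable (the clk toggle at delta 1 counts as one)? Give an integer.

3

t0.Δ0 clk=0 q=0 r=1 p=0
t0.Δ1 clk=1 q=0 r=1 p=0
t0.Δ2 clk=1 q=0 r=0 p=0
t0.Δ3 clk=1 q=0 r=0 p=1
t1.Δ0 clk=1 q=0 r=0 p=1
t1.Δ1 clk=0 q=0 r=0 p=1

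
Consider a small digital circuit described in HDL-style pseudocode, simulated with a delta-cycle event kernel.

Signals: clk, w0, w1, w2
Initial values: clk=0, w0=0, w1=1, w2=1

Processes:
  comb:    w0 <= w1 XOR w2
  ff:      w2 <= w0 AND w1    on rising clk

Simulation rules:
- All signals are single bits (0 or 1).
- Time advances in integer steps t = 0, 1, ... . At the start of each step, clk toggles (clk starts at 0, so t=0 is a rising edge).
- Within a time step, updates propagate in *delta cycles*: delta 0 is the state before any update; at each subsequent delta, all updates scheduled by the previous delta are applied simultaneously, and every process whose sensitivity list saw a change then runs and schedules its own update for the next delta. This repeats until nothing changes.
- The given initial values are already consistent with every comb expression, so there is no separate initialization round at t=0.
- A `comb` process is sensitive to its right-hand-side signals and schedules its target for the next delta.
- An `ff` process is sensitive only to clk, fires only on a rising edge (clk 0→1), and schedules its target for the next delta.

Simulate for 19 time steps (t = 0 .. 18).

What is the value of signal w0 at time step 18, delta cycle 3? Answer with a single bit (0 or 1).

0

t=0 Δ0: w0=0 clk=0 w2=1 w1=1
  Δ1: clk:0→1
  Δ2: w2:1→0
  Δ3: w0:0→1
  (3Δ to stable)
t=1 Δ0: w0=1 clk=1 w2=0 w1=1
  Δ1: clk:1→0
  (1Δ to stable)
t=2 Δ0: w0=1 clk=0 w2=0 w1=1
  Δ1: clk:0→1
  Δ2: w2:0→1
  Δ3: w0:1→0
  (3Δ to stable)
t=3 Δ0: w0=0 clk=1 w2=1 w1=1
  Δ1: clk:1→0
  (1Δ to stable)
t=4 Δ0: w0=0 clk=0 w2=1 w1=1
  Δ1: clk:0→1
  Δ2: w2:1→0
  Δ3: w0:0→1
  (3Δ to stable)
t=5 Δ0: w0=1 clk=1 w2=0 w1=1
  Δ1: clk:1→0
  (1Δ to stable)
t=6 Δ0: w0=1 clk=0 w2=0 w1=1
  Δ1: clk:0→1
  Δ2: w2:0→1
  Δ3: w0:1→0
  (3Δ to stable)
t=7 Δ0: w0=0 clk=1 w2=1 w1=1
  Δ1: clk:1→0
  (1Δ to stable)
t=8 Δ0: w0=0 clk=0 w2=1 w1=1
  Δ1: clk:0→1
  Δ2: w2:1→0
  Δ3: w0:0→1
  (3Δ to stable)
t=9 Δ0: w0=1 clk=1 w2=0 w1=1
  Δ1: clk:1→0
  (1Δ to stable)
t=10 Δ0: w0=1 clk=0 w2=0 w1=1
  Δ1: clk:0→1
  Δ2: w2:0→1
  Δ3: w0:1→0
  (3Δ to stable)
t=11 Δ0: w0=0 clk=1 w2=1 w1=1
  Δ1: clk:1→0
  (1Δ to stable)
t=12 Δ0: w0=0 clk=0 w2=1 w1=1
  Δ1: clk:0→1
  Δ2: w2:1→0
  Δ3: w0:0→1
  (3Δ to stable)
t=13 Δ0: w0=1 clk=1 w2=0 w1=1
  Δ1: clk:1→0
  (1Δ to stable)
t=14 Δ0: w0=1 clk=0 w2=0 w1=1
  Δ1: clk:0→1
  Δ2: w2:0→1
  Δ3: w0:1→0
  (3Δ to stable)
t=15 Δ0: w0=0 clk=1 w2=1 w1=1
  Δ1: clk:1→0
  (1Δ to stable)
t=16 Δ0: w0=0 clk=0 w2=1 w1=1
  Δ1: clk:0→1
  Δ2: w2:1→0
  Δ3: w0:0→1
  (3Δ to stable)
t=17 Δ0: w0=1 clk=1 w2=0 w1=1
  Δ1: clk:1→0
  (1Δ to stable)
t=18 Δ0: w0=1 clk=0 w2=0 w1=1
  Δ1: clk:0→1
  Δ2: w2:0→1
  Δ3: w0:1→0
  (3Δ to stable)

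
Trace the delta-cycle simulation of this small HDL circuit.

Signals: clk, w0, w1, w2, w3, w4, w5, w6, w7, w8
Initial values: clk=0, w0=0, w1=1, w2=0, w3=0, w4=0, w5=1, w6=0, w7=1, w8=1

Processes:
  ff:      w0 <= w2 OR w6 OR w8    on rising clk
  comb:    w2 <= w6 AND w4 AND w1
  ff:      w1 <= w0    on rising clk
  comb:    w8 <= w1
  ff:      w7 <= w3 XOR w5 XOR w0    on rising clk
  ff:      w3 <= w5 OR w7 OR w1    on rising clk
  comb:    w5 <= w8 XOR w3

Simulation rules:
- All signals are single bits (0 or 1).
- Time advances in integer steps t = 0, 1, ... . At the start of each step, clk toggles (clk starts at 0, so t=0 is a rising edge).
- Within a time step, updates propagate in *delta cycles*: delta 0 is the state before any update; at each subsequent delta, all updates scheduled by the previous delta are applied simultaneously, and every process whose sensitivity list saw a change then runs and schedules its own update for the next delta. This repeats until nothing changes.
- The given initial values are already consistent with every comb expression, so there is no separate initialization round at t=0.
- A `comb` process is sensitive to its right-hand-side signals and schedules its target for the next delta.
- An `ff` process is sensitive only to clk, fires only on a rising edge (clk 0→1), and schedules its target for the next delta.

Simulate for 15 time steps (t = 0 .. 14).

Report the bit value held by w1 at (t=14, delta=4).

t0.Δ0 w3=0 w0=0 w4=0 w2=0 w7=1 w8=1 clk=0 w1=1 w5=1 w6=0
t0.Δ1 w3=0 w0=0 w4=0 w2=0 w7=1 w8=1 clk=1 w1=1 w5=1 w6=0
t0.Δ2 w3=1 w0=1 w4=0 w2=0 w7=1 w8=1 clk=1 w1=0 w5=1 w6=0
t0.Δ3 w3=1 w0=1 w4=0 w2=0 w7=1 w8=0 clk=1 w1=0 w5=0 w6=0
t0.Δ4 w3=1 w0=1 w4=0 w2=0 w7=1 w8=0 clk=1 w1=0 w5=1 w6=0
t1.Δ0 w3=1 w0=1 w4=0 w2=0 w7=1 w8=0 clk=1 w1=0 w5=1 w6=0
t1.Δ1 w3=1 w0=1 w4=0 w2=0 w7=1 w8=0 clk=0 w1=0 w5=1 w6=0
t2.Δ0 w3=1 w0=1 w4=0 w2=0 w7=1 w8=0 clk=0 w1=0 w5=1 w6=0
t2.Δ1 w3=1 w0=1 w4=0 w2=0 w7=1 w8=0 clk=1 w1=0 w5=1 w6=0
t2.Δ2 w3=1 w0=0 w4=0 w2=0 w7=1 w8=0 clk=1 w1=1 w5=1 w6=0
t2.Δ3 w3=1 w0=0 w4=0 w2=0 w7=1 w8=1 clk=1 w1=1 w5=1 w6=0
t2.Δ4 w3=1 w0=0 w4=0 w2=0 w7=1 w8=1 clk=1 w1=1 w5=0 w6=0
t3.Δ0 w3=1 w0=0 w4=0 w2=0 w7=1 w8=1 clk=1 w1=1 w5=0 w6=0
t3.Δ1 w3=1 w0=0 w4=0 w2=0 w7=1 w8=1 clk=0 w1=1 w5=0 w6=0
t4.Δ0 w3=1 w0=0 w4=0 w2=0 w7=1 w8=1 clk=0 w1=1 w5=0 w6=0
t4.Δ1 w3=1 w0=0 w4=0 w2=0 w7=1 w8=1 clk=1 w1=1 w5=0 w6=0
t4.Δ2 w3=1 w0=1 w4=0 w2=0 w7=1 w8=1 clk=1 w1=0 w5=0 w6=0
t4.Δ3 w3=1 w0=1 w4=0 w2=0 w7=1 w8=0 clk=1 w1=0 w5=0 w6=0
t4.Δ4 w3=1 w0=1 w4=0 w2=0 w7=1 w8=0 clk=1 w1=0 w5=1 w6=0
t5.Δ0 w3=1 w0=1 w4=0 w2=0 w7=1 w8=0 clk=1 w1=0 w5=1 w6=0
t5.Δ1 w3=1 w0=1 w4=0 w2=0 w7=1 w8=0 clk=0 w1=0 w5=1 w6=0
t6.Δ0 w3=1 w0=1 w4=0 w2=0 w7=1 w8=0 clk=0 w1=0 w5=1 w6=0
t6.Δ1 w3=1 w0=1 w4=0 w2=0 w7=1 w8=0 clk=1 w1=0 w5=1 w6=0
t6.Δ2 w3=1 w0=0 w4=0 w2=0 w7=1 w8=0 clk=1 w1=1 w5=1 w6=0
t6.Δ3 w3=1 w0=0 w4=0 w2=0 w7=1 w8=1 clk=1 w1=1 w5=1 w6=0
t6.Δ4 w3=1 w0=0 w4=0 w2=0 w7=1 w8=1 clk=1 w1=1 w5=0 w6=0
t7.Δ0 w3=1 w0=0 w4=0 w2=0 w7=1 w8=1 clk=1 w1=1 w5=0 w6=0
t7.Δ1 w3=1 w0=0 w4=0 w2=0 w7=1 w8=1 clk=0 w1=1 w5=0 w6=0
t8.Δ0 w3=1 w0=0 w4=0 w2=0 w7=1 w8=1 clk=0 w1=1 w5=0 w6=0
t8.Δ1 w3=1 w0=0 w4=0 w2=0 w7=1 w8=1 clk=1 w1=1 w5=0 w6=0
t8.Δ2 w3=1 w0=1 w4=0 w2=0 w7=1 w8=1 clk=1 w1=0 w5=0 w6=0
t8.Δ3 w3=1 w0=1 w4=0 w2=0 w7=1 w8=0 clk=1 w1=0 w5=0 w6=0
t8.Δ4 w3=1 w0=1 w4=0 w2=0 w7=1 w8=0 clk=1 w1=0 w5=1 w6=0
t9.Δ0 w3=1 w0=1 w4=0 w2=0 w7=1 w8=0 clk=1 w1=0 w5=1 w6=0
t9.Δ1 w3=1 w0=1 w4=0 w2=0 w7=1 w8=0 clk=0 w1=0 w5=1 w6=0
t10.Δ0 w3=1 w0=1 w4=0 w2=0 w7=1 w8=0 clk=0 w1=0 w5=1 w6=0
t10.Δ1 w3=1 w0=1 w4=0 w2=0 w7=1 w8=0 clk=1 w1=0 w5=1 w6=0
t10.Δ2 w3=1 w0=0 w4=0 w2=0 w7=1 w8=0 clk=1 w1=1 w5=1 w6=0
t10.Δ3 w3=1 w0=0 w4=0 w2=0 w7=1 w8=1 clk=1 w1=1 w5=1 w6=0
t10.Δ4 w3=1 w0=0 w4=0 w2=0 w7=1 w8=1 clk=1 w1=1 w5=0 w6=0
t11.Δ0 w3=1 w0=0 w4=0 w2=0 w7=1 w8=1 clk=1 w1=1 w5=0 w6=0
t11.Δ1 w3=1 w0=0 w4=0 w2=0 w7=1 w8=1 clk=0 w1=1 w5=0 w6=0
t12.Δ0 w3=1 w0=0 w4=0 w2=0 w7=1 w8=1 clk=0 w1=1 w5=0 w6=0
t12.Δ1 w3=1 w0=0 w4=0 w2=0 w7=1 w8=1 clk=1 w1=1 w5=0 w6=0
t12.Δ2 w3=1 w0=1 w4=0 w2=0 w7=1 w8=1 clk=1 w1=0 w5=0 w6=0
t12.Δ3 w3=1 w0=1 w4=0 w2=0 w7=1 w8=0 clk=1 w1=0 w5=0 w6=0
t12.Δ4 w3=1 w0=1 w4=0 w2=0 w7=1 w8=0 clk=1 w1=0 w5=1 w6=0
t13.Δ0 w3=1 w0=1 w4=0 w2=0 w7=1 w8=0 clk=1 w1=0 w5=1 w6=0
t13.Δ1 w3=1 w0=1 w4=0 w2=0 w7=1 w8=0 clk=0 w1=0 w5=1 w6=0
t14.Δ0 w3=1 w0=1 w4=0 w2=0 w7=1 w8=0 clk=0 w1=0 w5=1 w6=0
t14.Δ1 w3=1 w0=1 w4=0 w2=0 w7=1 w8=0 clk=1 w1=0 w5=1 w6=0
t14.Δ2 w3=1 w0=0 w4=0 w2=0 w7=1 w8=0 clk=1 w1=1 w5=1 w6=0
t14.Δ3 w3=1 w0=0 w4=0 w2=0 w7=1 w8=1 clk=1 w1=1 w5=1 w6=0
t14.Δ4 w3=1 w0=0 w4=0 w2=0 w7=1 w8=1 clk=1 w1=1 w5=0 w6=0

1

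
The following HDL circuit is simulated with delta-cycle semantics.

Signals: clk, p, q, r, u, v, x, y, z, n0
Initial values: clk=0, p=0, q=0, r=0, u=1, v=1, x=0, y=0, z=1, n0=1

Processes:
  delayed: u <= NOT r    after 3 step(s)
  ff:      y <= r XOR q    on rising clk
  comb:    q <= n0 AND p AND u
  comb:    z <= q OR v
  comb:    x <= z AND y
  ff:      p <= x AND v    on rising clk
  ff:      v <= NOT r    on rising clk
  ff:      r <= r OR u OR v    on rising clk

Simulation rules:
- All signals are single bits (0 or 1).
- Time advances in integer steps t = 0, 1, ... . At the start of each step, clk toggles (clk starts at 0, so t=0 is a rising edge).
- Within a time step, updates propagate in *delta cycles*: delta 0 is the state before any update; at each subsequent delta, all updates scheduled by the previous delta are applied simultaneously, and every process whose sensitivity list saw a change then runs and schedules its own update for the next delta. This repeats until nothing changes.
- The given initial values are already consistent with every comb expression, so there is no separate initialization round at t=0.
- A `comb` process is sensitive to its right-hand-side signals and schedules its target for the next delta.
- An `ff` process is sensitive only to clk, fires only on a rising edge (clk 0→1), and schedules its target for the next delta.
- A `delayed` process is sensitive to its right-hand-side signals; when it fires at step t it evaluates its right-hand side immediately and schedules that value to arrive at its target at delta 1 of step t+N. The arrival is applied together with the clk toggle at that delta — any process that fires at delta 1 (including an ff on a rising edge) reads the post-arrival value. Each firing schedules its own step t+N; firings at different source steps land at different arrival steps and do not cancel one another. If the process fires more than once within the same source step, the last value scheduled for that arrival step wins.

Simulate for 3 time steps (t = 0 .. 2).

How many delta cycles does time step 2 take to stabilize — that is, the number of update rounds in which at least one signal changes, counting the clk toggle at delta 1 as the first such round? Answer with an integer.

4

t=0 Δ0: p=0 y=0 clk=0 q=0 n0=1 v=1 u=1 x=0 r=0 z=1
  Δ1: clk:0→1
  Δ2: r:0→1
  (2Δ to stable)
t=1 Δ0: p=0 y=0 clk=1 q=0 n0=1 v=1 u=1 x=0 r=1 z=1
  Δ1: clk:1→0
  (1Δ to stable)
t=2 Δ0: p=0 y=0 clk=0 q=0 n0=1 v=1 u=1 x=0 r=1 z=1
  Δ1: clk:0→1
  Δ2: y:0→1, v:1→0
  Δ3: x:0→1, z:1→0
  Δ4: x:1→0
  (4Δ to stable)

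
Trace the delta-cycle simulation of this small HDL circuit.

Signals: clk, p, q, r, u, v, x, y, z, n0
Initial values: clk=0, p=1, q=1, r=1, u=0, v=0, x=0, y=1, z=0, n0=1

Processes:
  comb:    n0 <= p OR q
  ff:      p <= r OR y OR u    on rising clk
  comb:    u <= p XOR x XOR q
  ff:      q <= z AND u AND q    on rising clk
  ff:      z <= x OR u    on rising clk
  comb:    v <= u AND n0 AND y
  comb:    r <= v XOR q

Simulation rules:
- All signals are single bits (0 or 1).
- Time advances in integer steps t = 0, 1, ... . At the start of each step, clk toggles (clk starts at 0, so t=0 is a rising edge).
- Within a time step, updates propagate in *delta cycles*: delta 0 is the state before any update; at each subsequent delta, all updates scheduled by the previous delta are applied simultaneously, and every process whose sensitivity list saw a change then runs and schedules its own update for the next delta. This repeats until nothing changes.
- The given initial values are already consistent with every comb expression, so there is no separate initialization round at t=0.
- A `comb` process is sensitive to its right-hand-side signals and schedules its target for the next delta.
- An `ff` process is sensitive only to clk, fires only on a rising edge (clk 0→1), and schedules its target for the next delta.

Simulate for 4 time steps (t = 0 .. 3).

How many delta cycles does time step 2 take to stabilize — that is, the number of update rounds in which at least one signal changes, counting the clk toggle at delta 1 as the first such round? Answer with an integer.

2

t0.Δ0 z=0 clk=0 v=0 u=0 r=1 y=1 x=0 p=1 q=1 n0=1
t0.Δ1 z=0 clk=1 v=0 u=0 r=1 y=1 x=0 p=1 q=1 n0=1
t0.Δ2 z=0 clk=1 v=0 u=0 r=1 y=1 x=0 p=1 q=0 n0=1
t0.Δ3 z=0 clk=1 v=0 u=1 r=0 y=1 x=0 p=1 q=0 n0=1
t0.Δ4 z=0 clk=1 v=1 u=1 r=0 y=1 x=0 p=1 q=0 n0=1
t0.Δ5 z=0 clk=1 v=1 u=1 r=1 y=1 x=0 p=1 q=0 n0=1
t1.Δ0 z=0 clk=1 v=1 u=1 r=1 y=1 x=0 p=1 q=0 n0=1
t1.Δ1 z=0 clk=0 v=1 u=1 r=1 y=1 x=0 p=1 q=0 n0=1
t2.Δ0 z=0 clk=0 v=1 u=1 r=1 y=1 x=0 p=1 q=0 n0=1
t2.Δ1 z=0 clk=1 v=1 u=1 r=1 y=1 x=0 p=1 q=0 n0=1
t2.Δ2 z=1 clk=1 v=1 u=1 r=1 y=1 x=0 p=1 q=0 n0=1
t3.Δ0 z=1 clk=1 v=1 u=1 r=1 y=1 x=0 p=1 q=0 n0=1
t3.Δ1 z=1 clk=0 v=1 u=1 r=1 y=1 x=0 p=1 q=0 n0=1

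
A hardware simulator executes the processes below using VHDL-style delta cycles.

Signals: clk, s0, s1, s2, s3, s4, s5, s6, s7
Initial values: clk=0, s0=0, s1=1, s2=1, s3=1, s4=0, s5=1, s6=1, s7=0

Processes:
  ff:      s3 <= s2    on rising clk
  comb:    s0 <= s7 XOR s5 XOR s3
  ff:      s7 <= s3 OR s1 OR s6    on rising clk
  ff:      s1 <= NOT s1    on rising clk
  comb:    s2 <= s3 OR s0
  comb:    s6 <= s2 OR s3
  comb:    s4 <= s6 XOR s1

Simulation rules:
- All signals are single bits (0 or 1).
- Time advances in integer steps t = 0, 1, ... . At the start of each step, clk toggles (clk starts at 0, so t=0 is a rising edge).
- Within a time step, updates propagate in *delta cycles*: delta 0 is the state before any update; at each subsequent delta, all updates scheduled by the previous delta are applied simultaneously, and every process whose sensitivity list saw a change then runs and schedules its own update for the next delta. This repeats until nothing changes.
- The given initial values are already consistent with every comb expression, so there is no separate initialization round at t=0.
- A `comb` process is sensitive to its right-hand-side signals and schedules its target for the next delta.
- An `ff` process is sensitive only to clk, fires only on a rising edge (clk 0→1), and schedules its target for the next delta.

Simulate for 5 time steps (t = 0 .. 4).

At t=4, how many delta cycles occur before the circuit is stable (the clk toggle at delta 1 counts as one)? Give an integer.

t0.Δ0 s3=1 s1=1 s4=0 s6=1 s7=0 s0=0 clk=0 s2=1 s5=1
t0.Δ1 s3=1 s1=1 s4=0 s6=1 s7=0 s0=0 clk=1 s2=1 s5=1
t0.Δ2 s3=1 s1=0 s4=0 s6=1 s7=1 s0=0 clk=1 s2=1 s5=1
t0.Δ3 s3=1 s1=0 s4=1 s6=1 s7=1 s0=1 clk=1 s2=1 s5=1
t1.Δ0 s3=1 s1=0 s4=1 s6=1 s7=1 s0=1 clk=1 s2=1 s5=1
t1.Δ1 s3=1 s1=0 s4=1 s6=1 s7=1 s0=1 clk=0 s2=1 s5=1
t2.Δ0 s3=1 s1=0 s4=1 s6=1 s7=1 s0=1 clk=0 s2=1 s5=1
t2.Δ1 s3=1 s1=0 s4=1 s6=1 s7=1 s0=1 clk=1 s2=1 s5=1
t2.Δ2 s3=1 s1=1 s4=1 s6=1 s7=1 s0=1 clk=1 s2=1 s5=1
t2.Δ3 s3=1 s1=1 s4=0 s6=1 s7=1 s0=1 clk=1 s2=1 s5=1
t3.Δ0 s3=1 s1=1 s4=0 s6=1 s7=1 s0=1 clk=1 s2=1 s5=1
t3.Δ1 s3=1 s1=1 s4=0 s6=1 s7=1 s0=1 clk=0 s2=1 s5=1
t4.Δ0 s3=1 s1=1 s4=0 s6=1 s7=1 s0=1 clk=0 s2=1 s5=1
t4.Δ1 s3=1 s1=1 s4=0 s6=1 s7=1 s0=1 clk=1 s2=1 s5=1
t4.Δ2 s3=1 s1=0 s4=0 s6=1 s7=1 s0=1 clk=1 s2=1 s5=1
t4.Δ3 s3=1 s1=0 s4=1 s6=1 s7=1 s0=1 clk=1 s2=1 s5=1

3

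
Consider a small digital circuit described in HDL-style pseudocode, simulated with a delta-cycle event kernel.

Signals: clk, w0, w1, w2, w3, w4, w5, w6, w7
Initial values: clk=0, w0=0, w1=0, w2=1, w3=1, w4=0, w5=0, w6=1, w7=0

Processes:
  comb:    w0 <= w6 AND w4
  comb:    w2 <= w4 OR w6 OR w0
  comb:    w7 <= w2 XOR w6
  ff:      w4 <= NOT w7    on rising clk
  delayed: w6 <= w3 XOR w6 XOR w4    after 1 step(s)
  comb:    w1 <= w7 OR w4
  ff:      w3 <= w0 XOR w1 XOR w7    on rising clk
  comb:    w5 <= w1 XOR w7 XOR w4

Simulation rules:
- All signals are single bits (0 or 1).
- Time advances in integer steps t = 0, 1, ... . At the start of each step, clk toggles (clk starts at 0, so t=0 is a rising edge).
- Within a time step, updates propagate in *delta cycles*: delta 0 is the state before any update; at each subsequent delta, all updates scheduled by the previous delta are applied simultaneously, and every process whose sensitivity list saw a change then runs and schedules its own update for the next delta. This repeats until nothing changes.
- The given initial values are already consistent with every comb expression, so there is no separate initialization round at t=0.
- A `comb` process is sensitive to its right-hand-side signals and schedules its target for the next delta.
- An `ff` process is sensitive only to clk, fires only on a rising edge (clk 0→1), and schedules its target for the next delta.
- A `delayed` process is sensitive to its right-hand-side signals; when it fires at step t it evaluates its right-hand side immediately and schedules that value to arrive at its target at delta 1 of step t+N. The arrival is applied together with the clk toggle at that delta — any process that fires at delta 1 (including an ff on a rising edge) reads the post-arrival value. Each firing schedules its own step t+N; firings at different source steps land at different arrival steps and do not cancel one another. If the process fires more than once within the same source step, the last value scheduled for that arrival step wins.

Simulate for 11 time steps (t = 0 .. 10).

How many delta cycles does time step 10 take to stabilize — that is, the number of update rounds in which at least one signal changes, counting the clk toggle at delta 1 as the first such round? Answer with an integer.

4

t=0 Δ0: w5=0 w0=0 clk=0 w7=0 w3=1 w4=0 w6=1 w2=1 w1=0
  Δ1: clk:0→1
  Δ2: w3:1→0, w4:0→1
  Δ3: w5:0→1, w0:0→1, w1:0→1
  Δ4: w5:1→0
  (4Δ to stable)
t=1 Δ0: w5=0 w0=1 clk=1 w7=0 w3=0 w4=1 w6=1 w2=1 w1=1
  Δ1: clk:1→0, w6:1→0
  Δ2: w0:1→0, w7:0→1
  Δ3: w5:0→1
  (3Δ to stable)
t=2 Δ0: w5=1 w0=0 clk=0 w7=1 w3=0 w4=1 w6=0 w2=1 w1=1
  Δ1: clk:0→1, w6:0→1
  Δ2: w0:0→1, w7:1→0, w4:1→0
  Δ3: w0:1→0, w1:1→0
  Δ4: w5:1→0
  (4Δ to stable)
t=3 Δ0: w5=0 w0=0 clk=1 w7=0 w3=0 w4=0 w6=1 w2=1 w1=0
  Δ1: clk:1→0
  (1Δ to stable)
t=4 Δ0: w5=0 w0=0 clk=0 w7=0 w3=0 w4=0 w6=1 w2=1 w1=0
  Δ1: clk:0→1
  Δ2: w4:0→1
  Δ3: w5:0→1, w0:0→1, w1:0→1
  Δ4: w5:1→0
  (4Δ to stable)
t=5 Δ0: w5=0 w0=1 clk=1 w7=0 w3=0 w4=1 w6=1 w2=1 w1=1
  Δ1: clk:1→0, w6:1→0
  Δ2: w0:1→0, w7:0→1
  Δ3: w5:0→1
  (3Δ to stable)
t=6 Δ0: w5=1 w0=0 clk=0 w7=1 w3=0 w4=1 w6=0 w2=1 w1=1
  Δ1: clk:0→1, w6:0→1
  Δ2: w0:0→1, w7:1→0, w4:1→0
  Δ3: w0:1→0, w1:1→0
  Δ4: w5:1→0
  (4Δ to stable)
t=7 Δ0: w5=0 w0=0 clk=1 w7=0 w3=0 w4=0 w6=1 w2=1 w1=0
  Δ1: clk:1→0
  (1Δ to stable)
t=8 Δ0: w5=0 w0=0 clk=0 w7=0 w3=0 w4=0 w6=1 w2=1 w1=0
  Δ1: clk:0→1
  Δ2: w4:0→1
  Δ3: w5:0→1, w0:0→1, w1:0→1
  Δ4: w5:1→0
  (4Δ to stable)
t=9 Δ0: w5=0 w0=1 clk=1 w7=0 w3=0 w4=1 w6=1 w2=1 w1=1
  Δ1: clk:1→0, w6:1→0
  Δ2: w0:1→0, w7:0→1
  Δ3: w5:0→1
  (3Δ to stable)
t=10 Δ0: w5=1 w0=0 clk=0 w7=1 w3=0 w4=1 w6=0 w2=1 w1=1
  Δ1: clk:0→1, w6:0→1
  Δ2: w0:0→1, w7:1→0, w4:1→0
  Δ3: w0:1→0, w1:1→0
  Δ4: w5:1→0
  (4Δ to stable)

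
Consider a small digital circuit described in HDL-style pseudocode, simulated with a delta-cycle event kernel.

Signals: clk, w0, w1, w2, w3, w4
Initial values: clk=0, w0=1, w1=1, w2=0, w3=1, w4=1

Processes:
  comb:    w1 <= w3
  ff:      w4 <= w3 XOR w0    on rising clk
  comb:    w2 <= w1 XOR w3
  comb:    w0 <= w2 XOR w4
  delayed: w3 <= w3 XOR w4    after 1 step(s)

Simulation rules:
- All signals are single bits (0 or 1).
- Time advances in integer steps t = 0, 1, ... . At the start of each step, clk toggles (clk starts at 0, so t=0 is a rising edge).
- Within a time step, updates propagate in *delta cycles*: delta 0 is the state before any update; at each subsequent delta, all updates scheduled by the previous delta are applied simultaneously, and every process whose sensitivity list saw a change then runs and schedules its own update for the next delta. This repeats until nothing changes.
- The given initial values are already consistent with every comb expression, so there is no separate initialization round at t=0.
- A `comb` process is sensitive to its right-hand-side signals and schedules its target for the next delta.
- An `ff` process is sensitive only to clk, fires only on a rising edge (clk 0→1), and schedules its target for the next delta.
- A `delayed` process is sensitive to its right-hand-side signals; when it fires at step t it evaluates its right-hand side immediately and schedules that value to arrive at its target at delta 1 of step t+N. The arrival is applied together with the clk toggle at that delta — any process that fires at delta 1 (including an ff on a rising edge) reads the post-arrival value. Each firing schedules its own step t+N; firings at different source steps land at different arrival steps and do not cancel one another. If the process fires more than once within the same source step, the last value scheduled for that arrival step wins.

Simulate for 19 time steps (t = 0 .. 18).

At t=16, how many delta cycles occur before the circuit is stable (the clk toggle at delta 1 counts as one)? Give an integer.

t0.Δ0 w3=1 w2=0 w1=1 w0=1 clk=0 w4=1
t0.Δ1 w3=1 w2=0 w1=1 w0=1 clk=1 w4=1
t0.Δ2 w3=1 w2=0 w1=1 w0=1 clk=1 w4=0
t0.Δ3 w3=1 w2=0 w1=1 w0=0 clk=1 w4=0
t1.Δ0 w3=1 w2=0 w1=1 w0=0 clk=1 w4=0
t1.Δ1 w3=1 w2=0 w1=1 w0=0 clk=0 w4=0
t2.Δ0 w3=1 w2=0 w1=1 w0=0 clk=0 w4=0
t2.Δ1 w3=1 w2=0 w1=1 w0=0 clk=1 w4=0
t2.Δ2 w3=1 w2=0 w1=1 w0=0 clk=1 w4=1
t2.Δ3 w3=1 w2=0 w1=1 w0=1 clk=1 w4=1
t3.Δ0 w3=1 w2=0 w1=1 w0=1 clk=1 w4=1
t3.Δ1 w3=0 w2=0 w1=1 w0=1 clk=0 w4=1
t3.Δ2 w3=0 w2=1 w1=0 w0=1 clk=0 w4=1
t3.Δ3 w3=0 w2=0 w1=0 w0=0 clk=0 w4=1
t3.Δ4 w3=0 w2=0 w1=0 w0=1 clk=0 w4=1
t4.Δ0 w3=0 w2=0 w1=0 w0=1 clk=0 w4=1
t4.Δ1 w3=1 w2=0 w1=0 w0=1 clk=1 w4=1
t4.Δ2 w3=1 w2=1 w1=1 w0=1 clk=1 w4=0
t4.Δ3 w3=1 w2=0 w1=1 w0=1 clk=1 w4=0
t4.Δ4 w3=1 w2=0 w1=1 w0=0 clk=1 w4=0
t5.Δ0 w3=1 w2=0 w1=1 w0=0 clk=1 w4=0
t5.Δ1 w3=1 w2=0 w1=1 w0=0 clk=0 w4=0
t6.Δ0 w3=1 w2=0 w1=1 w0=0 clk=0 w4=0
t6.Δ1 w3=1 w2=0 w1=1 w0=0 clk=1 w4=0
t6.Δ2 w3=1 w2=0 w1=1 w0=0 clk=1 w4=1
t6.Δ3 w3=1 w2=0 w1=1 w0=1 clk=1 w4=1
t7.Δ0 w3=1 w2=0 w1=1 w0=1 clk=1 w4=1
t7.Δ1 w3=0 w2=0 w1=1 w0=1 clk=0 w4=1
t7.Δ2 w3=0 w2=1 w1=0 w0=1 clk=0 w4=1
t7.Δ3 w3=0 w2=0 w1=0 w0=0 clk=0 w4=1
t7.Δ4 w3=0 w2=0 w1=0 w0=1 clk=0 w4=1
t8.Δ0 w3=0 w2=0 w1=0 w0=1 clk=0 w4=1
t8.Δ1 w3=1 w2=0 w1=0 w0=1 clk=1 w4=1
t8.Δ2 w3=1 w2=1 w1=1 w0=1 clk=1 w4=0
t8.Δ3 w3=1 w2=0 w1=1 w0=1 clk=1 w4=0
t8.Δ4 w3=1 w2=0 w1=1 w0=0 clk=1 w4=0
t9.Δ0 w3=1 w2=0 w1=1 w0=0 clk=1 w4=0
t9.Δ1 w3=1 w2=0 w1=1 w0=0 clk=0 w4=0
t10.Δ0 w3=1 w2=0 w1=1 w0=0 clk=0 w4=0
t10.Δ1 w3=1 w2=0 w1=1 w0=0 clk=1 w4=0
t10.Δ2 w3=1 w2=0 w1=1 w0=0 clk=1 w4=1
t10.Δ3 w3=1 w2=0 w1=1 w0=1 clk=1 w4=1
t11.Δ0 w3=1 w2=0 w1=1 w0=1 clk=1 w4=1
t11.Δ1 w3=0 w2=0 w1=1 w0=1 clk=0 w4=1
t11.Δ2 w3=0 w2=1 w1=0 w0=1 clk=0 w4=1
t11.Δ3 w3=0 w2=0 w1=0 w0=0 clk=0 w4=1
t11.Δ4 w3=0 w2=0 w1=0 w0=1 clk=0 w4=1
t12.Δ0 w3=0 w2=0 w1=0 w0=1 clk=0 w4=1
t12.Δ1 w3=1 w2=0 w1=0 w0=1 clk=1 w4=1
t12.Δ2 w3=1 w2=1 w1=1 w0=1 clk=1 w4=0
t12.Δ3 w3=1 w2=0 w1=1 w0=1 clk=1 w4=0
t12.Δ4 w3=1 w2=0 w1=1 w0=0 clk=1 w4=0
t13.Δ0 w3=1 w2=0 w1=1 w0=0 clk=1 w4=0
t13.Δ1 w3=1 w2=0 w1=1 w0=0 clk=0 w4=0
t14.Δ0 w3=1 w2=0 w1=1 w0=0 clk=0 w4=0
t14.Δ1 w3=1 w2=0 w1=1 w0=0 clk=1 w4=0
t14.Δ2 w3=1 w2=0 w1=1 w0=0 clk=1 w4=1
t14.Δ3 w3=1 w2=0 w1=1 w0=1 clk=1 w4=1
t15.Δ0 w3=1 w2=0 w1=1 w0=1 clk=1 w4=1
t15.Δ1 w3=0 w2=0 w1=1 w0=1 clk=0 w4=1
t15.Δ2 w3=0 w2=1 w1=0 w0=1 clk=0 w4=1
t15.Δ3 w3=0 w2=0 w1=0 w0=0 clk=0 w4=1
t15.Δ4 w3=0 w2=0 w1=0 w0=1 clk=0 w4=1
t16.Δ0 w3=0 w2=0 w1=0 w0=1 clk=0 w4=1
t16.Δ1 w3=1 w2=0 w1=0 w0=1 clk=1 w4=1
t16.Δ2 w3=1 w2=1 w1=1 w0=1 clk=1 w4=0
t16.Δ3 w3=1 w2=0 w1=1 w0=1 clk=1 w4=0
t16.Δ4 w3=1 w2=0 w1=1 w0=0 clk=1 w4=0
t17.Δ0 w3=1 w2=0 w1=1 w0=0 clk=1 w4=0
t17.Δ1 w3=1 w2=0 w1=1 w0=0 clk=0 w4=0
t18.Δ0 w3=1 w2=0 w1=1 w0=0 clk=0 w4=0
t18.Δ1 w3=1 w2=0 w1=1 w0=0 clk=1 w4=0
t18.Δ2 w3=1 w2=0 w1=1 w0=0 clk=1 w4=1
t18.Δ3 w3=1 w2=0 w1=1 w0=1 clk=1 w4=1

4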